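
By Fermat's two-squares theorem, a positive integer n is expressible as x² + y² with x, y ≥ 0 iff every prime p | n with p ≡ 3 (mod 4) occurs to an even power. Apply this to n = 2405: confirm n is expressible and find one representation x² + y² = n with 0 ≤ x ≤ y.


Step 1: Factor n = 2405 = 5 · 13 · 37.
Step 2: Check the mod-4 condition on each prime factor: 5 ≡ 1 (mod 4), exponent 1; 13 ≡ 1 (mod 4), exponent 1; 37 ≡ 1 (mod 4), exponent 1.
All primes ≡ 3 (mod 4) appear to even exponent (or don't appear), so by the two-squares theorem n IS expressible as a sum of two squares.
Step 3: Build a representation. Here n = 5 · 13 · 37 is a product of primes ≡ 1 (mod 4). Each prime p ≡ 1 (mod 4) is itself a sum of two squares; find a² by testing p − a² for a perfect square:
  5: 5 − 1² = 4 = 2² ⇒ 5 = 1² + 2².
  13: 13 − 1² = 12, 13 − 2² = 9 = 3² ⇒ 13 = 2² + 3².
  37: 37 − 1² = 36 = 6² ⇒ 37 = 1² + 6².
  Combine using the Brahmagupta–Fibonacci identity (a² + b²)(c² + d²) = (ac − bd)² + (ad + bc)² = (ac + bd)² + (ad − bc)²:
  5 · 13 = 65: from (1² + 2²)(2² + 3²), take (1·2 − 2·3, 1·3 + 2·2) = (2 − 6, 3 + 4) = (-4, 7); dropping signs (only squares matter) gives (4, 7); check 4² + 7² = 16 + 49 = 65 ✓.
  65 · 37 = 2405: from (4² + 7²)(1² + 6²), take (4·1 − 7·6, 4·6 + 7·1) = (4 − 42, 24 + 7) = (-38, 31); dropping signs (only squares matter) gives (38, 31); check 38² + 31² = 1444 + 961 = 2405 ✓.
Step 4: Order so x ≤ y and verify: 31² + 38² = 961 + 1444 = 2405 = n. ✓

n = 2405 = 31² + 38² (one valid representation with x ≤ y).


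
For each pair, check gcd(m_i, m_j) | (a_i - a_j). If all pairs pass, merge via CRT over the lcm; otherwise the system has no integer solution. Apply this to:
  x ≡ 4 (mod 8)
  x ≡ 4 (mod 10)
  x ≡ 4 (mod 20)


Moduli 8, 10, 20 are not pairwise coprime, so CRT works modulo lcm(m_i) when all pairwise compatibility conditions hold.
Pairwise compatibility: gcd(m_i, m_j) must divide a_i - a_j for every pair.
Merge one congruence at a time:
  Start: x ≡ 4 (mod 8).
  Combine with x ≡ 4 (mod 10): gcd(8, 10) = 2; 4 - 4 = 0, which IS divisible by 2, so compatible.
    Write x = 4 + 8·t and substitute into x ≡ 4 (mod 10): 8·t ≡ 4 − 4 = 0 (mod 10).
    Divide the congruence (and modulus) by g = 2: 4·t ≡ 0 (mod 5).
    The inverse of 4 mod 5 is 4 (since 4·4 = 16 = 3·5 + 1), so t ≡ 4·0 = 0 ≡ 0 (mod 5).
    Then x = 4 + 8·0 = 4, valid modulo lcm(8, 10) = 40: x ≡ 4 (mod 40).
  Combine with x ≡ 4 (mod 20): gcd(40, 20) = 20; 4 - 4 = 0, which IS divisible by 20, so compatible.
    Write x = 4 + 40·t and substitute into x ≡ 4 (mod 20): 40·t ≡ 4 − 4 = 0 (mod 20).
    Divide the congruence (and modulus) by g = 20: 2·t ≡ 0 (mod 1).
    Modulo 1 every t works; take t = 0.
    Then x = 4 + 40·0 = 4, valid modulo lcm(40, 20) = 40: x ≡ 4 (mod 40).
Verify: 4 mod 8 = 4, 4 mod 10 = 4, 4 mod 20 = 4.

x ≡ 4 (mod 40).


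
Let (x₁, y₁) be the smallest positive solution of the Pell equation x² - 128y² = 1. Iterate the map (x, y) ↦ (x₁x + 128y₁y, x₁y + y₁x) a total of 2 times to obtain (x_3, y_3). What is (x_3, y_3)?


Step 1: Find the fundamental solution (x₁, y₁) of x² - 128y² = 1.
  Expand √128 as a continued fraction. a₀ = ⌊√128⌋ = 11; iterate m_{k+1} = d_k·a_k − m_k, d_{k+1} = (128 − m_{k+1}²)/d_k, a_{k+1} = ⌊(a₀ + m_{k+1})/d_{k+1}⌋ (starting m₀ = 0, d₀ = 1), with convergents p_k = a_k·p_{k-1} + p_{k-2}, q_k = a_k·q_{k-1} + q_{k-2} (p₋₁ = 1, q₋₁ = 0):
  k = 0: a₀ = 11; p₀/q₀ = 11/1; p₀² − 128·q₀² = 121 − 128 = -7.
  k = 1: m = 11, d = 7, a = ⌊(11 + 11)/7⌋ = 3; p/q = (3·11 + 1)/(3·1 + 0) = 34/3; p² − 128·q² = 1156 − 1152 = 4.
  k = 2: m = 10, d = 4, a = ⌊(11 + 10)/4⌋ = 5; p/q = (5·34 + 11)/(5·3 + 1) = 181/16; p² − 128·q² = 32761 − 32768 = -7.
  k = 3: m = 10, d = 7, a = ⌊(11 + 10)/7⌋ = 3; p/q = (3·181 + 34)/(3·16 + 3) = 577/51; p² − 128·q² = 332929 − 332928 = 1.
  The first convergent with p² − 128·q² = 1 gives the fundamental solution (x₁, y₁) = (577, 51).
Step 2: Apply the recurrence (x_{n+1}, y_{n+1}) = (x₁x_n + 128y₁y_n, x₁y_n + y₁x_n) repeatedly.
  From (x_1, y_1) = (577, 51): x_2 = 577·577 + 128·51·51 = 665857; y_2 = 577·51 + 51·577 = 58854.
  From (x_2, y_2) = (665857, 58854): x_3 = 577·665857 + 128·51·58854 = 768398401; y_3 = 577·58854 + 51·665857 = 67917465.
Step 3: Verify x_3² - 128·y_3² = 590436102659356801 - 590436102659356800 = 1 (should be 1). ✓

(x_1, y_1) = (577, 51); (x_3, y_3) = (768398401, 67917465).


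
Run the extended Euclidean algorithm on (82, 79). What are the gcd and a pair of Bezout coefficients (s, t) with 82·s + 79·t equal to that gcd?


Euclidean algorithm on (82, 79) — divide until remainder is 0:
  82 = 1 · 79 + 3
  79 = 26 · 3 + 1
  3 = 3 · 1 + 0
gcd(82, 79) = 1.
Track Bezout coefficients alongside the remainders: start with r₀ = 82 = a·1 + b·0 (s = 1, t = 0) and r₁ = 79 = a·0 + b·1 (s = 0, t = 1); each new remainder r_{k+1} = r_{k-1} − q_k·r_k inherits s_{k+1} = s_{k-1} − q_k·s_k, t_{k+1} = t_{k-1} − q_k·t_k, so r_k = a·s_k + b·t_k at every step:
  q = 1: r = 3, s = 1 − 1·0 = 1, t = 0 − 1·1 = -1  (check: 82·1 + 79·(-1) = 3)
  q = 26: r = 1, s = 0 − 26·1 = -26, t = 1 − 26·(-1) = 27  (check: 82·(-26) + 79·27 = 1)
The row with r = 1 (the gcd) gives the Bezout coefficients s = -26, t = 27.
Result: 82 · (-26) + 79 · (27) = 1.

gcd(82, 79) = 1; s = -26, t = 27 (check: 82·(-26) + 79·27 = 1).


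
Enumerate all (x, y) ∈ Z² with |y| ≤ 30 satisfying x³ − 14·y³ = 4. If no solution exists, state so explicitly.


The equation is x³ - 14y³ = 4. For fixed y, x³ = 14·y³ + 4, so a solution requires the RHS to be a perfect cube.
Strategy: iterate y from -30 to 30, compute RHS = 14·y³ + 4, and check whether it is a (positive or negative) perfect cube.
Check small values of y:
  y = 0: RHS = 4 is not a perfect cube.
  y = 1: RHS = 18 is not a perfect cube.
  y = -1: RHS = -10 is not a perfect cube.
  y = 2: RHS = 116 is not a perfect cube.
  y = -2: RHS = -108 is not a perfect cube.
  y = 3: RHS = 382 is not a perfect cube.
  y = -3: RHS = -374 is not a perfect cube.
Continuing the search up to |y| = 30 finds no solutions either.
No (x, y) in the scanned range satisfies the equation.

No integer solutions with |y| ≤ 30.


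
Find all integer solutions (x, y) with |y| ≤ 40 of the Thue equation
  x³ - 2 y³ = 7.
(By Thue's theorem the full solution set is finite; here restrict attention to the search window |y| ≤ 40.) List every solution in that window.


The equation is x³ - 2y³ = 7. For fixed y, x³ = 2·y³ + 7, so a solution requires the RHS to be a perfect cube.
Strategy: iterate y from -40 to 40, compute RHS = 2·y³ + 7, and check whether it is a (positive or negative) perfect cube.
Check small values of y:
  y = 0: RHS = 7 is not a perfect cube.
  y = 1: RHS = 9 is not a perfect cube.
  y = -1: RHS = 5 is not a perfect cube.
  y = 2: RHS = 23 is not a perfect cube.
  y = -2: RHS = -9 is not a perfect cube.
  y = 3: RHS = 61 is not a perfect cube.
  y = -3: RHS = -47 is not a perfect cube.
Continuing the search up to |y| = 40 finds no solutions either.
No (x, y) in the scanned range satisfies the equation.

No integer solutions with |y| ≤ 40.


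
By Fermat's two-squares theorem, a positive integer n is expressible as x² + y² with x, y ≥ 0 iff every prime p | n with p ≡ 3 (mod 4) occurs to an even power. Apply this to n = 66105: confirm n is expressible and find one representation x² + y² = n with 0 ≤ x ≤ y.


Step 1: Factor n = 66105 = 3^2 · 5 · 13 · 113.
Step 2: Check the mod-4 condition on each prime factor: 3 ≡ 3 (mod 4), exponent 2 (must be even); 5 ≡ 1 (mod 4), exponent 1; 13 ≡ 1 (mod 4), exponent 1; 113 ≡ 1 (mod 4), exponent 1.
All primes ≡ 3 (mod 4) appear to even exponent (or don't appear), so by the two-squares theorem n IS expressible as a sum of two squares.
Step 3: Build a representation. Group n = k² · m with k = 3 and m = 5 · 13 · 113 = 7345 (a product of primes ≡ 1 (mod 4)); a representation of m scales to one of n via (k·x)² + (k·y)² = k²(x² + y²). Each prime p ≡ 1 (mod 4) is itself a sum of two squares; find a² by testing p − a² for a perfect square:
  5: 5 − 1² = 4 = 2² ⇒ 5 = 1² + 2².
  13: 13 − 1² = 12, 13 − 2² = 9 = 3² ⇒ 13 = 2² + 3².
  113: 113 − 1² = 112, 113 − 2² = 109, 113 − 3² = 104, 113 − 4² = 97, 113 − 5² = 88, 113 − 6² = 77, 113 − 7² = 64 = 8² ⇒ 113 = 7² + 8².
  Combine using the Brahmagupta–Fibonacci identity (a² + b²)(c² + d²) = (ac − bd)² + (ad + bc)² = (ac + bd)² + (ad − bc)²:
  5 · 13 = 65: from (1² + 2²)(2² + 3²), take (1·2 − 2·3, 1·3 + 2·2) = (2 − 6, 3 + 4) = (-4, 7); dropping signs (only squares matter) gives (4, 7); check 4² + 7² = 16 + 49 = 65 ✓.
  65 · 113 = 7345: from (4² + 7²)(7² + 8²), take (4·7 − 7·8, 4·8 + 7·7) = (28 − 56, 32 + 49) = (-28, 81); dropping signs (only squares matter) gives (28, 81); check 28² + 81² = 784 + 6561 = 7345 ✓.
  Scale by k = 3: (3·28, 3·81) = (84, 243).
Step 4: Order so x ≤ y and verify: 84² + 243² = 7056 + 59049 = 66105 = n. ✓

n = 66105 = 84² + 243² (one valid representation with x ≤ y).


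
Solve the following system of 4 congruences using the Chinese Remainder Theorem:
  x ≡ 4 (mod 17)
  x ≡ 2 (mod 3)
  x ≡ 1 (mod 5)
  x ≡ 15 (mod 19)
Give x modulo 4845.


Product of moduli M = 17 · 3 · 5 · 19 = 4845.
Merge one congruence at a time:
  Start: x ≡ 4 (mod 17).
  Combine with x ≡ 2 (mod 3); new modulus lcm = 51.
    Write x = 4 + 17·t and substitute into x ≡ 2 (mod 3): 17·t ≡ 2 − 4 = -2 (mod 3).
    Reduce coefficients mod 3: 2·t ≡ 1 (mod 3).
    The inverse of 2 mod 3 is 2 (since 2·2 = 4 = 1·3 + 1), so t ≡ 2·1 = 2 ≡ 2 (mod 3).
    Then x = 4 + 17·2 = 38, valid modulo lcm(17, 3) = 51: x ≡ 38 (mod 51).
  Combine with x ≡ 1 (mod 5); new modulus lcm = 255.
    Write x = 38 + 51·t and substitute into x ≡ 1 (mod 5): 51·t ≡ 1 − 38 = -37 (mod 5).
    Reduce coefficients mod 5: 1·t ≡ 3 (mod 5).
    So t ≡ 3 (mod 5).
    Then x = 38 + 51·3 = 191, valid modulo lcm(51, 5) = 255: x ≡ 191 (mod 255).
  Combine with x ≡ 15 (mod 19); new modulus lcm = 4845.
    Write x = 191 + 255·t and substitute into x ≡ 15 (mod 19): 255·t ≡ 15 − 191 = -176 (mod 19).
    Reduce coefficients mod 19: 8·t ≡ 14 (mod 19).
    The inverse of 8 mod 19 is 12 (since 8·12 = 96 = 5·19 + 1), so t ≡ 12·14 = 168 ≡ 16 (mod 19).
    Then x = 191 + 255·16 = 4271, valid modulo lcm(255, 19) = 4845: x ≡ 4271 (mod 4845).
Verify against each original: 4271 mod 17 = 4, 4271 mod 3 = 2, 4271 mod 5 = 1, 4271 mod 19 = 15.

x ≡ 4271 (mod 4845).


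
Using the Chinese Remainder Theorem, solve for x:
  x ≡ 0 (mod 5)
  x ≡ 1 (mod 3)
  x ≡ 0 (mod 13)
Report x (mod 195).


Moduli 5, 3, 13 are pairwise coprime; by CRT there is a unique solution modulo M = 5 · 3 · 13 = 195.
Solve pairwise, accumulating the modulus:
  Start with x ≡ 0 (mod 5).
  Combine with x ≡ 1 (mod 3): since gcd(5, 3) = 1, we get a unique residue mod 15.
    Write x = 0 + 5·t and substitute into x ≡ 1 (mod 3): 5·t ≡ 1 − 0 = 1 (mod 3).
    Reduce coefficients mod 3: 2·t ≡ 1 (mod 3).
    The inverse of 2 mod 3 is 2 (since 2·2 = 4 = 1·3 + 1), so t ≡ 2·1 = 2 ≡ 2 (mod 3).
    Then x = 0 + 5·2 = 10, valid modulo lcm(5, 3) = 15: x ≡ 10 (mod 15).
  Combine with x ≡ 0 (mod 13): since gcd(15, 13) = 1, we get a unique residue mod 195.
    Write x = 10 + 15·t and substitute into x ≡ 0 (mod 13): 15·t ≡ 0 − 10 = -10 (mod 13).
    Reduce coefficients mod 13: 2·t ≡ 3 (mod 13).
    The inverse of 2 mod 13 is 7 (since 2·7 = 14 = 1·13 + 1), so t ≡ 7·3 = 21 ≡ 8 (mod 13).
    Then x = 10 + 15·8 = 130, valid modulo lcm(15, 13) = 195: x ≡ 130 (mod 195).
Verify: 130 mod 5 = 0 ✓, 130 mod 3 = 1 ✓, 130 mod 13 = 0 ✓.

x ≡ 130 (mod 195).


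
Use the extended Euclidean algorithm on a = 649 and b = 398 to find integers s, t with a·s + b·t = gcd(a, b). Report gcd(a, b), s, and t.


Euclidean algorithm on (649, 398) — divide until remainder is 0:
  649 = 1 · 398 + 251
  398 = 1 · 251 + 147
  251 = 1 · 147 + 104
  147 = 1 · 104 + 43
  104 = 2 · 43 + 18
  43 = 2 · 18 + 7
  18 = 2 · 7 + 4
  7 = 1 · 4 + 3
  4 = 1 · 3 + 1
  3 = 3 · 1 + 0
gcd(649, 398) = 1.
Track Bezout coefficients alongside the remainders: start with r₀ = 649 = a·1 + b·0 (s = 1, t = 0) and r₁ = 398 = a·0 + b·1 (s = 0, t = 1); each new remainder r_{k+1} = r_{k-1} − q_k·r_k inherits s_{k+1} = s_{k-1} − q_k·s_k, t_{k+1} = t_{k-1} − q_k·t_k, so r_k = a·s_k + b·t_k at every step:
  q = 1: r = 251, s = 1 − 1·0 = 1, t = 0 − 1·1 = -1  (check: 649·1 + 398·(-1) = 251)
  q = 1: r = 147, s = 0 − 1·1 = -1, t = 1 − 1·(-1) = 2  (check: 649·(-1) + 398·2 = 147)
  q = 1: r = 104, s = 1 − 1·(-1) = 2, t = -1 − 1·2 = -3  (check: 649·2 + 398·(-3) = 104)
  q = 1: r = 43, s = -1 − 1·2 = -3, t = 2 − 1·(-3) = 5  (check: 649·(-3) + 398·5 = 43)
  q = 2: r = 18, s = 2 − 2·(-3) = 8, t = -3 − 2·5 = -13  (check: 649·8 + 398·(-13) = 18)
  q = 2: r = 7, s = -3 − 2·8 = -19, t = 5 − 2·(-13) = 31  (check: 649·(-19) + 398·31 = 7)
  q = 2: r = 4, s = 8 − 2·(-19) = 46, t = -13 − 2·31 = -75  (check: 649·46 + 398·(-75) = 4)
  q = 1: r = 3, s = -19 − 1·46 = -65, t = 31 − 1·(-75) = 106  (check: 649·(-65) + 398·106 = 3)
  q = 1: r = 1, s = 46 − 1·(-65) = 111, t = -75 − 1·106 = -181  (check: 649·111 + 398·(-181) = 1)
The row with r = 1 (the gcd) gives the Bezout coefficients s = 111, t = -181.
Result: 649 · (111) + 398 · (-181) = 1.

gcd(649, 398) = 1; s = 111, t = -181 (check: 649·111 + 398·(-181) = 1).


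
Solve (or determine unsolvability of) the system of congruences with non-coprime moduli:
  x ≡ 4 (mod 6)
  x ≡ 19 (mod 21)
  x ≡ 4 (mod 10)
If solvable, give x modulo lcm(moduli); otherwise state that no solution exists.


Moduli 6, 21, 10 are not pairwise coprime, so CRT works modulo lcm(m_i) when all pairwise compatibility conditions hold.
Pairwise compatibility: gcd(m_i, m_j) must divide a_i - a_j for every pair.
Merge one congruence at a time:
  Start: x ≡ 4 (mod 6).
  Combine with x ≡ 19 (mod 21): gcd(6, 21) = 3; 19 - 4 = 15, which IS divisible by 3, so compatible.
    Write x = 4 + 6·t and substitute into x ≡ 19 (mod 21): 6·t ≡ 19 − 4 = 15 (mod 21).
    Divide the congruence (and modulus) by g = 3: 2·t ≡ 5 (mod 7).
    The inverse of 2 mod 7 is 4 (since 2·4 = 8 = 1·7 + 1), so t ≡ 4·5 = 20 ≡ 6 (mod 7).
    Then x = 4 + 6·6 = 40, valid modulo lcm(6, 21) = 42: x ≡ 40 (mod 42).
  Combine with x ≡ 4 (mod 10): gcd(42, 10) = 2; 4 - 40 = -36, which IS divisible by 2, so compatible.
    Write x = 40 + 42·t and substitute into x ≡ 4 (mod 10): 42·t ≡ 4 − 40 = -36 (mod 10).
    Divide the congruence (and modulus) by g = 2: 21·t ≡ -18 (mod 5).
    Reduce coefficients mod 5: 1·t ≡ 2 (mod 5).
    So t ≡ 2 (mod 5).
    Then x = 40 + 42·2 = 124, valid modulo lcm(42, 10) = 210: x ≡ 124 (mod 210).
Verify: 124 mod 6 = 4, 124 mod 21 = 19, 124 mod 10 = 4.

x ≡ 124 (mod 210).


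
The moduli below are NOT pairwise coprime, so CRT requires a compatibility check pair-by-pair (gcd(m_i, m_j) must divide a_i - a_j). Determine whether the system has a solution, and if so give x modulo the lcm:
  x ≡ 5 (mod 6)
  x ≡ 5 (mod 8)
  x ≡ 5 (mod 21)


Moduli 6, 8, 21 are not pairwise coprime, so CRT works modulo lcm(m_i) when all pairwise compatibility conditions hold.
Pairwise compatibility: gcd(m_i, m_j) must divide a_i - a_j for every pair.
Merge one congruence at a time:
  Start: x ≡ 5 (mod 6).
  Combine with x ≡ 5 (mod 8): gcd(6, 8) = 2; 5 - 5 = 0, which IS divisible by 2, so compatible.
    Write x = 5 + 6·t and substitute into x ≡ 5 (mod 8): 6·t ≡ 5 − 5 = 0 (mod 8).
    Divide the congruence (and modulus) by g = 2: 3·t ≡ 0 (mod 4).
    The inverse of 3 mod 4 is 3 (since 3·3 = 9 = 2·4 + 1), so t ≡ 3·0 = 0 ≡ 0 (mod 4).
    Then x = 5 + 6·0 = 5, valid modulo lcm(6, 8) = 24: x ≡ 5 (mod 24).
  Combine with x ≡ 5 (mod 21): gcd(24, 21) = 3; 5 - 5 = 0, which IS divisible by 3, so compatible.
    Write x = 5 + 24·t and substitute into x ≡ 5 (mod 21): 24·t ≡ 5 − 5 = 0 (mod 21).
    Divide the congruence (and modulus) by g = 3: 8·t ≡ 0 (mod 7).
    Reduce coefficients mod 7: 1·t ≡ 0 (mod 7).
    So t ≡ 0 (mod 7).
    Then x = 5 + 24·0 = 5, valid modulo lcm(24, 21) = 168: x ≡ 5 (mod 168).
Verify: 5 mod 6 = 5, 5 mod 8 = 5, 5 mod 21 = 5.

x ≡ 5 (mod 168).


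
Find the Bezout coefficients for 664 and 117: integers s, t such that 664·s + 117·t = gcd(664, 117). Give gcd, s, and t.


Euclidean algorithm on (664, 117) — divide until remainder is 0:
  664 = 5 · 117 + 79
  117 = 1 · 79 + 38
  79 = 2 · 38 + 3
  38 = 12 · 3 + 2
  3 = 1 · 2 + 1
  2 = 2 · 1 + 0
gcd(664, 117) = 1.
Track Bezout coefficients alongside the remainders: start with r₀ = 664 = a·1 + b·0 (s = 1, t = 0) and r₁ = 117 = a·0 + b·1 (s = 0, t = 1); each new remainder r_{k+1} = r_{k-1} − q_k·r_k inherits s_{k+1} = s_{k-1} − q_k·s_k, t_{k+1} = t_{k-1} − q_k·t_k, so r_k = a·s_k + b·t_k at every step:
  q = 5: r = 79, s = 1 − 5·0 = 1, t = 0 − 5·1 = -5  (check: 664·1 + 117·(-5) = 79)
  q = 1: r = 38, s = 0 − 1·1 = -1, t = 1 − 1·(-5) = 6  (check: 664·(-1) + 117·6 = 38)
  q = 2: r = 3, s = 1 − 2·(-1) = 3, t = -5 − 2·6 = -17  (check: 664·3 + 117·(-17) = 3)
  q = 12: r = 2, s = -1 − 12·3 = -37, t = 6 − 12·(-17) = 210  (check: 664·(-37) + 117·210 = 2)
  q = 1: r = 1, s = 3 − 1·(-37) = 40, t = -17 − 1·210 = -227  (check: 664·40 + 117·(-227) = 1)
The row with r = 1 (the gcd) gives the Bezout coefficients s = 40, t = -227.
Result: 664 · (40) + 117 · (-227) = 1.

gcd(664, 117) = 1; s = 40, t = -227 (check: 664·40 + 117·(-227) = 1).


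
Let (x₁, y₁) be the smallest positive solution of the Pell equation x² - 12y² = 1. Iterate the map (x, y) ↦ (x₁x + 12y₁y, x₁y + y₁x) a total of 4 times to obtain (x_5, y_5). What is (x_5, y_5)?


Step 1: Find the fundamental solution (x₁, y₁) of x² - 12y² = 1.
  Expand √12 as a continued fraction. a₀ = ⌊√12⌋ = 3; iterate m_{k+1} = d_k·a_k − m_k, d_{k+1} = (12 − m_{k+1}²)/d_k, a_{k+1} = ⌊(a₀ + m_{k+1})/d_{k+1}⌋ (starting m₀ = 0, d₀ = 1), with convergents p_k = a_k·p_{k-1} + p_{k-2}, q_k = a_k·q_{k-1} + q_{k-2} (p₋₁ = 1, q₋₁ = 0):
  k = 0: a₀ = 3; p₀/q₀ = 3/1; p₀² − 12·q₀² = 9 − 12 = -3.
  k = 1: m = 3, d = 3, a = ⌊(3 + 3)/3⌋ = 2; p/q = (2·3 + 1)/(2·1 + 0) = 7/2; p² − 12·q² = 49 − 48 = 1.
  The first convergent with p² − 12·q² = 1 gives the fundamental solution (x₁, y₁) = (7, 2).
Step 2: Apply the recurrence (x_{n+1}, y_{n+1}) = (x₁x_n + 12y₁y_n, x₁y_n + y₁x_n) repeatedly.
  From (x_1, y_1) = (7, 2): x_2 = 7·7 + 12·2·2 = 97; y_2 = 7·2 + 2·7 = 28.
  From (x_2, y_2) = (97, 28): x_3 = 7·97 + 12·2·28 = 1351; y_3 = 7·28 + 2·97 = 390.
  From (x_3, y_3) = (1351, 390): x_4 = 7·1351 + 12·2·390 = 18817; y_4 = 7·390 + 2·1351 = 5432.
  From (x_4, y_4) = (18817, 5432): x_5 = 7·18817 + 12·2·5432 = 262087; y_5 = 7·5432 + 2·18817 = 75658.
Step 3: Verify x_5² - 12·y_5² = 68689595569 - 68689595568 = 1 (should be 1). ✓

(x_1, y_1) = (7, 2); (x_5, y_5) = (262087, 75658).


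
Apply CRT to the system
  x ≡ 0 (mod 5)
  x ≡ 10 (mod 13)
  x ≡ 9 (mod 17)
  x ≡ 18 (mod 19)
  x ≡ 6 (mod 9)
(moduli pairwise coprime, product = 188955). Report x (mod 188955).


Product of moduli M = 5 · 13 · 17 · 19 · 9 = 188955.
Merge one congruence at a time:
  Start: x ≡ 0 (mod 5).
  Combine with x ≡ 10 (mod 13); new modulus lcm = 65.
    Write x = 0 + 5·t and substitute into x ≡ 10 (mod 13): 5·t ≡ 10 − 0 = 10 (mod 13).
    The inverse of 5 mod 13 is 8 (since 5·8 = 40 = 3·13 + 1), so t ≡ 8·10 = 80 ≡ 2 (mod 13).
    Then x = 0 + 5·2 = 10, valid modulo lcm(5, 13) = 65: x ≡ 10 (mod 65).
  Combine with x ≡ 9 (mod 17); new modulus lcm = 1105.
    Write x = 10 + 65·t and substitute into x ≡ 9 (mod 17): 65·t ≡ 9 − 10 = -1 (mod 17).
    Reduce coefficients mod 17: 14·t ≡ 16 (mod 17).
    The inverse of 14 mod 17 is 11 (since 14·11 = 154 = 9·17 + 1), so t ≡ 11·16 = 176 ≡ 6 (mod 17).
    Then x = 10 + 65·6 = 400, valid modulo lcm(65, 17) = 1105: x ≡ 400 (mod 1105).
  Combine with x ≡ 18 (mod 19); new modulus lcm = 20995.
    Write x = 400 + 1105·t and substitute into x ≡ 18 (mod 19): 1105·t ≡ 18 − 400 = -382 (mod 19).
    Reduce coefficients mod 19: 3·t ≡ 17 (mod 19).
    The inverse of 3 mod 19 is 13 (since 3·13 = 39 = 2·19 + 1), so t ≡ 13·17 = 221 ≡ 12 (mod 19).
    Then x = 400 + 1105·12 = 13660, valid modulo lcm(1105, 19) = 20995: x ≡ 13660 (mod 20995).
  Combine with x ≡ 6 (mod 9); new modulus lcm = 188955.
    Write x = 13660 + 20995·t and substitute into x ≡ 6 (mod 9): 20995·t ≡ 6 − 13660 = -13654 (mod 9).
    Reduce coefficients mod 9: 7·t ≡ 8 (mod 9).
    The inverse of 7 mod 9 is 4 (since 7·4 = 28 = 3·9 + 1), so t ≡ 4·8 = 32 ≡ 5 (mod 9).
    Then x = 13660 + 20995·5 = 118635, valid modulo lcm(20995, 9) = 188955: x ≡ 118635 (mod 188955).
Verify against each original: 118635 mod 5 = 0, 118635 mod 13 = 10, 118635 mod 17 = 9, 118635 mod 19 = 18, 118635 mod 9 = 6.

x ≡ 118635 (mod 188955).


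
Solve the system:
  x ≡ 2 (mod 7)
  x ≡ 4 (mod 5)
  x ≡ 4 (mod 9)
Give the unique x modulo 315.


Moduli 7, 5, 9 are pairwise coprime; by CRT there is a unique solution modulo M = 7 · 5 · 9 = 315.
Solve pairwise, accumulating the modulus:
  Start with x ≡ 2 (mod 7).
  Combine with x ≡ 4 (mod 5): since gcd(7, 5) = 1, we get a unique residue mod 35.
    Write x = 2 + 7·t and substitute into x ≡ 4 (mod 5): 7·t ≡ 4 − 2 = 2 (mod 5).
    Reduce coefficients mod 5: 2·t ≡ 2 (mod 5).
    The inverse of 2 mod 5 is 3 (since 2·3 = 6 = 1·5 + 1), so t ≡ 3·2 = 6 ≡ 1 (mod 5).
    Then x = 2 + 7·1 = 9, valid modulo lcm(7, 5) = 35: x ≡ 9 (mod 35).
  Combine with x ≡ 4 (mod 9): since gcd(35, 9) = 1, we get a unique residue mod 315.
    Write x = 9 + 35·t and substitute into x ≡ 4 (mod 9): 35·t ≡ 4 − 9 = -5 (mod 9).
    Reduce coefficients mod 9: 8·t ≡ 4 (mod 9).
    The inverse of 8 mod 9 is 8 (since 8·8 = 64 = 7·9 + 1), so t ≡ 8·4 = 32 ≡ 5 (mod 9).
    Then x = 9 + 35·5 = 184, valid modulo lcm(35, 9) = 315: x ≡ 184 (mod 315).
Verify: 184 mod 7 = 2 ✓, 184 mod 5 = 4 ✓, 184 mod 9 = 4 ✓.

x ≡ 184 (mod 315).


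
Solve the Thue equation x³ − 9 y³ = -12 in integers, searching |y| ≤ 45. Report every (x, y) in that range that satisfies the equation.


The equation is x³ - 9y³ = -12. For fixed y, x³ = 9·y³ − 12, so a solution requires the RHS to be a perfect cube.
Strategy: iterate y from -45 to 45, compute RHS = 9·y³ − 12, and check whether it is a (positive or negative) perfect cube.
Check small values of y:
  y = 0: RHS = -12 is not a perfect cube.
  y = 1: RHS = -3 is not a perfect cube.
  y = -1: RHS = -21 is not a perfect cube.
  y = 2: RHS = 60 is not a perfect cube.
  y = -2: RHS = -84 is not a perfect cube.
  y = 3: RHS = 231 is not a perfect cube.
  y = -3: RHS = -255 is not a perfect cube.
Continuing the search up to |y| = 45 finds no solutions either.
No (x, y) in the scanned range satisfies the equation.

No integer solutions with |y| ≤ 45.


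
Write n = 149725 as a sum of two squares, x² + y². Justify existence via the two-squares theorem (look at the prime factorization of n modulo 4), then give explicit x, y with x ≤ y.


Step 1: Factor n = 149725 = 5^2 · 53 · 113.
Step 2: Check the mod-4 condition on each prime factor: 5 ≡ 1 (mod 4), exponent 2; 53 ≡ 1 (mod 4), exponent 1; 113 ≡ 1 (mod 4), exponent 1.
All primes ≡ 3 (mod 4) appear to even exponent (or don't appear), so by the two-squares theorem n IS expressible as a sum of two squares.
Step 3: Build a representation. Group n = k² · m with k = 5 and m = 53 · 113 = 5989 (a product of primes ≡ 1 (mod 4)); a representation of m scales to one of n via (k·x)² + (k·y)² = k²(x² + y²). Each prime p ≡ 1 (mod 4) is itself a sum of two squares; find a² by testing p − a² for a perfect square:
  53: 53 − 1² = 52, 53 − 2² = 49 = 7² ⇒ 53 = 2² + 7².
  113: 113 − 1² = 112, 113 − 2² = 109, 113 − 3² = 104, 113 − 4² = 97, 113 − 5² = 88, 113 − 6² = 77, 113 − 7² = 64 = 8² ⇒ 113 = 7² + 8².
  Combine using the Brahmagupta–Fibonacci identity (a² + b²)(c² + d²) = (ac − bd)² + (ad + bc)² = (ac + bd)² + (ad − bc)²:
  53 · 113 = 5989: from (2² + 7²)(7² + 8²), take (2·7 − 7·8, 2·8 + 7·7) = (14 − 56, 16 + 49) = (-42, 65); dropping signs (only squares matter) gives (42, 65); check 42² + 65² = 1764 + 4225 = 5989 ✓.
  Scale by k = 5: (5·42, 5·65) = (210, 325).
Step 4: Order so x ≤ y and verify: 210² + 325² = 44100 + 105625 = 149725 = n. ✓

n = 149725 = 210² + 325² (one valid representation with x ≤ y).


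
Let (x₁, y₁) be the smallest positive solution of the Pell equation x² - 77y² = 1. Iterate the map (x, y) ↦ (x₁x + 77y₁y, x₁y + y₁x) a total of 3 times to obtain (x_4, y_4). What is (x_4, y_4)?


Step 1: Find the fundamental solution (x₁, y₁) of x² - 77y² = 1.
  Expand √77 as a continued fraction. a₀ = ⌊√77⌋ = 8; iterate m_{k+1} = d_k·a_k − m_k, d_{k+1} = (77 − m_{k+1}²)/d_k, a_{k+1} = ⌊(a₀ + m_{k+1})/d_{k+1}⌋ (starting m₀ = 0, d₀ = 1), with convergents p_k = a_k·p_{k-1} + p_{k-2}, q_k = a_k·q_{k-1} + q_{k-2} (p₋₁ = 1, q₋₁ = 0):
  k = 0: a₀ = 8; p₀/q₀ = 8/1; p₀² − 77·q₀² = 64 − 77 = -13.
  k = 1: m = 8, d = 13, a = ⌊(8 + 8)/13⌋ = 1; p/q = (1·8 + 1)/(1·1 + 0) = 9/1; p² − 77·q² = 81 − 77 = 4.
  k = 2: m = 5, d = 4, a = ⌊(8 + 5)/4⌋ = 3; p/q = (3·9 + 8)/(3·1 + 1) = 35/4; p² − 77·q² = 1225 − 1232 = -7.
  k = 3: m = 7, d = 7, a = ⌊(8 + 7)/7⌋ = 2; p/q = (2·35 + 9)/(2·4 + 1) = 79/9; p² − 77·q² = 6241 − 6237 = 4.
  k = 4: m = 7, d = 4, a = ⌊(8 + 7)/4⌋ = 3; p/q = (3·79 + 35)/(3·9 + 4) = 272/31; p² − 77·q² = 73984 − 73997 = -13.
  k = 5: m = 5, d = 13, a = ⌊(8 + 5)/13⌋ = 1; p/q = (1·272 + 79)/(1·31 + 9) = 351/40; p² − 77·q² = 123201 − 123200 = 1.
  The first convergent with p² − 77·q² = 1 gives the fundamental solution (x₁, y₁) = (351, 40).
Step 2: Apply the recurrence (x_{n+1}, y_{n+1}) = (x₁x_n + 77y₁y_n, x₁y_n + y₁x_n) repeatedly.
  From (x_1, y_1) = (351, 40): x_2 = 351·351 + 77·40·40 = 246401; y_2 = 351·40 + 40·351 = 28080.
  From (x_2, y_2) = (246401, 28080): x_3 = 351·246401 + 77·40·28080 = 172973151; y_3 = 351·28080 + 40·246401 = 19712120.
  From (x_3, y_3) = (172973151, 19712120): x_4 = 351·172973151 + 77·40·19712120 = 121426905601; y_4 = 351·19712120 + 40·172973151 = 13837880160.
Step 3: Verify x_4² - 77·y_4² = 14744493403834165171201 - 14744493403834165171200 = 1 (should be 1). ✓

(x_1, y_1) = (351, 40); (x_4, y_4) = (121426905601, 13837880160).


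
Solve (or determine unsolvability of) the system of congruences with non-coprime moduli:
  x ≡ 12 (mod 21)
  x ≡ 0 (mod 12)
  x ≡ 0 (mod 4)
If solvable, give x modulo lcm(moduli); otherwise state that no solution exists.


Moduli 21, 12, 4 are not pairwise coprime, so CRT works modulo lcm(m_i) when all pairwise compatibility conditions hold.
Pairwise compatibility: gcd(m_i, m_j) must divide a_i - a_j for every pair.
Merge one congruence at a time:
  Start: x ≡ 12 (mod 21).
  Combine with x ≡ 0 (mod 12): gcd(21, 12) = 3; 0 - 12 = -12, which IS divisible by 3, so compatible.
    Write x = 12 + 21·t and substitute into x ≡ 0 (mod 12): 21·t ≡ 0 − 12 = -12 (mod 12).
    Divide the congruence (and modulus) by g = 3: 7·t ≡ -4 (mod 4).
    Reduce coefficients mod 4: 3·t ≡ 0 (mod 4).
    The inverse of 3 mod 4 is 3 (since 3·3 = 9 = 2·4 + 1), so t ≡ 3·0 = 0 ≡ 0 (mod 4).
    Then x = 12 + 21·0 = 12, valid modulo lcm(21, 12) = 84: x ≡ 12 (mod 84).
  Combine with x ≡ 0 (mod 4): gcd(84, 4) = 4; 0 - 12 = -12, which IS divisible by 4, so compatible.
    Write x = 12 + 84·t and substitute into x ≡ 0 (mod 4): 84·t ≡ 0 − 12 = -12 (mod 4).
    Divide the congruence (and modulus) by g = 4: 21·t ≡ -3 (mod 1).
    Modulo 1 every t works; take t = 0.
    Then x = 12 + 84·0 = 12, valid modulo lcm(84, 4) = 84: x ≡ 12 (mod 84).
Verify: 12 mod 21 = 12, 12 mod 12 = 0, 12 mod 4 = 0.

x ≡ 12 (mod 84).


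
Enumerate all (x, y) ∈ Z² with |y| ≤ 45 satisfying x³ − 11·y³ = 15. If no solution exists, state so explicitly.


The equation is x³ - 11y³ = 15. For fixed y, x³ = 11·y³ + 15, so a solution requires the RHS to be a perfect cube.
Strategy: iterate y from -45 to 45, compute RHS = 11·y³ + 15, and check whether it is a (positive or negative) perfect cube.
Check small values of y:
  y = 0: RHS = 15 is not a perfect cube.
  y = 1: RHS = 26 is not a perfect cube.
  y = -1: RHS = 4 is not a perfect cube.
  y = 2: RHS = 103 is not a perfect cube.
  y = -2: RHS = -73 is not a perfect cube.
  y = 3: RHS = 312 is not a perfect cube.
  y = -3: RHS = -282 is not a perfect cube.
Continuing the search up to |y| = 45 finds no solutions either.
No (x, y) in the scanned range satisfies the equation.

No integer solutions with |y| ≤ 45.


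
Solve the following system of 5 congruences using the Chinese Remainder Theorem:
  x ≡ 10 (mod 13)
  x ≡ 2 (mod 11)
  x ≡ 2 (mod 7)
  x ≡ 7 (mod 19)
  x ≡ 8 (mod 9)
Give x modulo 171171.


Product of moduli M = 13 · 11 · 7 · 19 · 9 = 171171.
Merge one congruence at a time:
  Start: x ≡ 10 (mod 13).
  Combine with x ≡ 2 (mod 11); new modulus lcm = 143.
    Write x = 10 + 13·t and substitute into x ≡ 2 (mod 11): 13·t ≡ 2 − 10 = -8 (mod 11).
    Reduce coefficients mod 11: 2·t ≡ 3 (mod 11).
    The inverse of 2 mod 11 is 6 (since 2·6 = 12 = 1·11 + 1), so t ≡ 6·3 = 18 ≡ 7 (mod 11).
    Then x = 10 + 13·7 = 101, valid modulo lcm(13, 11) = 143: x ≡ 101 (mod 143).
  Combine with x ≡ 2 (mod 7); new modulus lcm = 1001.
    Write x = 101 + 143·t and substitute into x ≡ 2 (mod 7): 143·t ≡ 2 − 101 = -99 (mod 7).
    Reduce coefficients mod 7: 3·t ≡ 6 (mod 7).
    The inverse of 3 mod 7 is 5 (since 3·5 = 15 = 2·7 + 1), so t ≡ 5·6 = 30 ≡ 2 (mod 7).
    Then x = 101 + 143·2 = 387, valid modulo lcm(143, 7) = 1001: x ≡ 387 (mod 1001).
  Combine with x ≡ 7 (mod 19); new modulus lcm = 19019.
    Write x = 387 + 1001·t and substitute into x ≡ 7 (mod 19): 1001·t ≡ 7 − 387 = -380 (mod 19).
    Reduce coefficients mod 19: 13·t ≡ 0 (mod 19).
    The inverse of 13 mod 19 is 3 (since 13·3 = 39 = 2·19 + 1), so t ≡ 3·0 = 0 ≡ 0 (mod 19).
    Then x = 387 + 1001·0 = 387, valid modulo lcm(1001, 19) = 19019: x ≡ 387 (mod 19019).
  Combine with x ≡ 8 (mod 9); new modulus lcm = 171171.
    Write x = 387 + 19019·t and substitute into x ≡ 8 (mod 9): 19019·t ≡ 8 − 387 = -379 (mod 9).
    Reduce coefficients mod 9: 2·t ≡ 8 (mod 9).
    The inverse of 2 mod 9 is 5 (since 2·5 = 10 = 1·9 + 1), so t ≡ 5·8 = 40 ≡ 4 (mod 9).
    Then x = 387 + 19019·4 = 76463, valid modulo lcm(19019, 9) = 171171: x ≡ 76463 (mod 171171).
Verify against each original: 76463 mod 13 = 10, 76463 mod 11 = 2, 76463 mod 7 = 2, 76463 mod 19 = 7, 76463 mod 9 = 8.

x ≡ 76463 (mod 171171).


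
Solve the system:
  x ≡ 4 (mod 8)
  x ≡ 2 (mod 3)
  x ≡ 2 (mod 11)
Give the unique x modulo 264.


Moduli 8, 3, 11 are pairwise coprime; by CRT there is a unique solution modulo M = 8 · 3 · 11 = 264.
Solve pairwise, accumulating the modulus:
  Start with x ≡ 4 (mod 8).
  Combine with x ≡ 2 (mod 3): since gcd(8, 3) = 1, we get a unique residue mod 24.
    Write x = 4 + 8·t and substitute into x ≡ 2 (mod 3): 8·t ≡ 2 − 4 = -2 (mod 3).
    Reduce coefficients mod 3: 2·t ≡ 1 (mod 3).
    The inverse of 2 mod 3 is 2 (since 2·2 = 4 = 1·3 + 1), so t ≡ 2·1 = 2 ≡ 2 (mod 3).
    Then x = 4 + 8·2 = 20, valid modulo lcm(8, 3) = 24: x ≡ 20 (mod 24).
  Combine with x ≡ 2 (mod 11): since gcd(24, 11) = 1, we get a unique residue mod 264.
    Write x = 20 + 24·t and substitute into x ≡ 2 (mod 11): 24·t ≡ 2 − 20 = -18 (mod 11).
    Reduce coefficients mod 11: 2·t ≡ 4 (mod 11).
    The inverse of 2 mod 11 is 6 (since 2·6 = 12 = 1·11 + 1), so t ≡ 6·4 = 24 ≡ 2 (mod 11).
    Then x = 20 + 24·2 = 68, valid modulo lcm(24, 11) = 264: x ≡ 68 (mod 264).
Verify: 68 mod 8 = 4 ✓, 68 mod 3 = 2 ✓, 68 mod 11 = 2 ✓.

x ≡ 68 (mod 264).


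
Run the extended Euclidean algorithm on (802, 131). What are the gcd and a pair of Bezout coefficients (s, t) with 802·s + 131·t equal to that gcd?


Euclidean algorithm on (802, 131) — divide until remainder is 0:
  802 = 6 · 131 + 16
  131 = 8 · 16 + 3
  16 = 5 · 3 + 1
  3 = 3 · 1 + 0
gcd(802, 131) = 1.
Track Bezout coefficients alongside the remainders: start with r₀ = 802 = a·1 + b·0 (s = 1, t = 0) and r₁ = 131 = a·0 + b·1 (s = 0, t = 1); each new remainder r_{k+1} = r_{k-1} − q_k·r_k inherits s_{k+1} = s_{k-1} − q_k·s_k, t_{k+1} = t_{k-1} − q_k·t_k, so r_k = a·s_k + b·t_k at every step:
  q = 6: r = 16, s = 1 − 6·0 = 1, t = 0 − 6·1 = -6  (check: 802·1 + 131·(-6) = 16)
  q = 8: r = 3, s = 0 − 8·1 = -8, t = 1 − 8·(-6) = 49  (check: 802·(-8) + 131·49 = 3)
  q = 5: r = 1, s = 1 − 5·(-8) = 41, t = -6 − 5·49 = -251  (check: 802·41 + 131·(-251) = 1)
The row with r = 1 (the gcd) gives the Bezout coefficients s = 41, t = -251.
Result: 802 · (41) + 131 · (-251) = 1.

gcd(802, 131) = 1; s = 41, t = -251 (check: 802·41 + 131·(-251) = 1).


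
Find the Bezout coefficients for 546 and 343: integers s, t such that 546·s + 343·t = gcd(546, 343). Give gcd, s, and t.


Euclidean algorithm on (546, 343) — divide until remainder is 0:
  546 = 1 · 343 + 203
  343 = 1 · 203 + 140
  203 = 1 · 140 + 63
  140 = 2 · 63 + 14
  63 = 4 · 14 + 7
  14 = 2 · 7 + 0
gcd(546, 343) = 7.
Track Bezout coefficients alongside the remainders: start with r₀ = 546 = a·1 + b·0 (s = 1, t = 0) and r₁ = 343 = a·0 + b·1 (s = 0, t = 1); each new remainder r_{k+1} = r_{k-1} − q_k·r_k inherits s_{k+1} = s_{k-1} − q_k·s_k, t_{k+1} = t_{k-1} − q_k·t_k, so r_k = a·s_k + b·t_k at every step:
  q = 1: r = 203, s = 1 − 1·0 = 1, t = 0 − 1·1 = -1  (check: 546·1 + 343·(-1) = 203)
  q = 1: r = 140, s = 0 − 1·1 = -1, t = 1 − 1·(-1) = 2  (check: 546·(-1) + 343·2 = 140)
  q = 1: r = 63, s = 1 − 1·(-1) = 2, t = -1 − 1·2 = -3  (check: 546·2 + 343·(-3) = 63)
  q = 2: r = 14, s = -1 − 2·2 = -5, t = 2 − 2·(-3) = 8  (check: 546·(-5) + 343·8 = 14)
  q = 4: r = 7, s = 2 − 4·(-5) = 22, t = -3 − 4·8 = -35  (check: 546·22 + 343·(-35) = 7)
The row with r = 7 (the gcd) gives the Bezout coefficients s = 22, t = -35.
Result: 546 · (22) + 343 · (-35) = 7.

gcd(546, 343) = 7; s = 22, t = -35 (check: 546·22 + 343·(-35) = 7).


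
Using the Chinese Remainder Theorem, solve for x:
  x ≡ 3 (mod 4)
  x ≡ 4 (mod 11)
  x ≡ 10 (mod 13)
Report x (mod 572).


Moduli 4, 11, 13 are pairwise coprime; by CRT there is a unique solution modulo M = 4 · 11 · 13 = 572.
Solve pairwise, accumulating the modulus:
  Start with x ≡ 3 (mod 4).
  Combine with x ≡ 4 (mod 11): since gcd(4, 11) = 1, we get a unique residue mod 44.
    Write x = 3 + 4·t and substitute into x ≡ 4 (mod 11): 4·t ≡ 4 − 3 = 1 (mod 11).
    The inverse of 4 mod 11 is 3 (since 4·3 = 12 = 1·11 + 1), so t ≡ 3·1 = 3 ≡ 3 (mod 11).
    Then x = 3 + 4·3 = 15, valid modulo lcm(4, 11) = 44: x ≡ 15 (mod 44).
  Combine with x ≡ 10 (mod 13): since gcd(44, 13) = 1, we get a unique residue mod 572.
    Write x = 15 + 44·t and substitute into x ≡ 10 (mod 13): 44·t ≡ 10 − 15 = -5 (mod 13).
    Reduce coefficients mod 13: 5·t ≡ 8 (mod 13).
    The inverse of 5 mod 13 is 8 (since 5·8 = 40 = 3·13 + 1), so t ≡ 8·8 = 64 ≡ 12 (mod 13).
    Then x = 15 + 44·12 = 543, valid modulo lcm(44, 13) = 572: x ≡ 543 (mod 572).
Verify: 543 mod 4 = 3 ✓, 543 mod 11 = 4 ✓, 543 mod 13 = 10 ✓.

x ≡ 543 (mod 572).


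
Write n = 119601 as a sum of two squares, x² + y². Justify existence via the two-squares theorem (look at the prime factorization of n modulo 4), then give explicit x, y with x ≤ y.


Step 1: Factor n = 119601 = 3^2 · 97 · 137.
Step 2: Check the mod-4 condition on each prime factor: 3 ≡ 3 (mod 4), exponent 2 (must be even); 97 ≡ 1 (mod 4), exponent 1; 137 ≡ 1 (mod 4), exponent 1.
All primes ≡ 3 (mod 4) appear to even exponent (or don't appear), so by the two-squares theorem n IS expressible as a sum of two squares.
Step 3: Build a representation. Group n = k² · m with k = 3 and m = 97 · 137 = 13289 (a product of primes ≡ 1 (mod 4)); a representation of m scales to one of n via (k·x)² + (k·y)² = k²(x² + y²). Each prime p ≡ 1 (mod 4) is itself a sum of two squares; find a² by testing p − a² for a perfect square:
  97: 97 − 1² = 96, 97 − 2² = 93, 97 − 3² = 88, 97 − 4² = 81 = 9² ⇒ 97 = 4² + 9².
  137: 137 − 1² = 136, 137 − 2² = 133, 137 − 3² = 128, 137 − 4² = 121 = 11² ⇒ 137 = 4² + 11².
  Combine using the Brahmagupta–Fibonacci identity (a² + b²)(c² + d²) = (ac − bd)² + (ad + bc)² = (ac + bd)² + (ad − bc)²:
  97 · 137 = 13289: from (4² + 9²)(4² + 11²), take (4·4 − 9·11, 4·11 + 9·4) = (16 − 99, 44 + 36) = (-83, 80); dropping signs (only squares matter) gives (83, 80); check 83² + 80² = 6889 + 6400 = 13289 ✓.
  Scale by k = 3: (3·83, 3·80) = (249, 240).
Step 4: Order so x ≤ y and verify: 240² + 249² = 57600 + 62001 = 119601 = n. ✓

n = 119601 = 240² + 249² (one valid representation with x ≤ y).


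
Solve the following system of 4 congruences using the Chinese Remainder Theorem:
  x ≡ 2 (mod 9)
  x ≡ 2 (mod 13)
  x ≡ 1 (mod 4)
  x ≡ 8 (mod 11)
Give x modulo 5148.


Product of moduli M = 9 · 13 · 4 · 11 = 5148.
Merge one congruence at a time:
  Start: x ≡ 2 (mod 9).
  Combine with x ≡ 2 (mod 13); new modulus lcm = 117.
    Write x = 2 + 9·t and substitute into x ≡ 2 (mod 13): 9·t ≡ 2 − 2 = 0 (mod 13).
    The inverse of 9 mod 13 is 3 (since 9·3 = 27 = 2·13 + 1), so t ≡ 3·0 = 0 ≡ 0 (mod 13).
    Then x = 2 + 9·0 = 2, valid modulo lcm(9, 13) = 117: x ≡ 2 (mod 117).
  Combine with x ≡ 1 (mod 4); new modulus lcm = 468.
    Write x = 2 + 117·t and substitute into x ≡ 1 (mod 4): 117·t ≡ 1 − 2 = -1 (mod 4).
    Reduce coefficients mod 4: 1·t ≡ 3 (mod 4).
    So t ≡ 3 (mod 4).
    Then x = 2 + 117·3 = 353, valid modulo lcm(117, 4) = 468: x ≡ 353 (mod 468).
  Combine with x ≡ 8 (mod 11); new modulus lcm = 5148.
    Write x = 353 + 468·t and substitute into x ≡ 8 (mod 11): 468·t ≡ 8 − 353 = -345 (mod 11).
    Reduce coefficients mod 11: 6·t ≡ 7 (mod 11).
    The inverse of 6 mod 11 is 2 (since 6·2 = 12 = 1·11 + 1), so t ≡ 2·7 = 14 ≡ 3 (mod 11).
    Then x = 353 + 468·3 = 1757, valid modulo lcm(468, 11) = 5148: x ≡ 1757 (mod 5148).
Verify against each original: 1757 mod 9 = 2, 1757 mod 13 = 2, 1757 mod 4 = 1, 1757 mod 11 = 8.

x ≡ 1757 (mod 5148).


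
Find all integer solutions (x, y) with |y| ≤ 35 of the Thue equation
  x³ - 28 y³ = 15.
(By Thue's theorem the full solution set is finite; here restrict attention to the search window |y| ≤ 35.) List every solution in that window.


The equation is x³ - 28y³ = 15. For fixed y, x³ = 28·y³ + 15, so a solution requires the RHS to be a perfect cube.
Strategy: iterate y from -35 to 35, compute RHS = 28·y³ + 15, and check whether it is a (positive or negative) perfect cube.
Check small values of y:
  y = 0: RHS = 15 is not a perfect cube.
  y = 1: RHS = 43 is not a perfect cube.
  y = -1: RHS = -13 is not a perfect cube.
  y = 2: RHS = 239 is not a perfect cube.
  y = -2: RHS = -209 is not a perfect cube.
  y = 3: RHS = 771 is not a perfect cube.
  y = -3: RHS = -741 is not a perfect cube.
Continuing the search up to |y| = 35 finds no solutions either.
No (x, y) in the scanned range satisfies the equation.

No integer solutions with |y| ≤ 35.
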